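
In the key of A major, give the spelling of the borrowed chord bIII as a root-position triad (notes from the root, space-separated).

C E G

Scale degree 3 in A major is C#. bIII uses the lowered form, C, taken from A minor. Stacking thirds in A minor on C gives C–E–G.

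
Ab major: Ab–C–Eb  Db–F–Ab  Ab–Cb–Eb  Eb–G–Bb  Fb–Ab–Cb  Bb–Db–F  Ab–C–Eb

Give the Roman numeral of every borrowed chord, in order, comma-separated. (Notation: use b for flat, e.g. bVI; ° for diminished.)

i, bVI

Ab major has the diatonic set Ab, Bbm, Cm, Db, Eb, Fm, Gdim. Ab–C–Eb = Ab, Db–F–Ab = Db, Eb–G–Bb = Eb and Bb–Db–F = Bbm are all diatonic. Ab–Cb–Eb is not: scale degree 1 in Ab major carries Ab (I). In Ab minor the chord on that degree is Abm, so here it functions as i, borrowed from the parallel minor. Fb–Ab–Cb doesn't fit — on degree 6 Ab major would have Fm (vi). Fb is the degree-6 chord of Ab minor, so it is the borrowed bVI.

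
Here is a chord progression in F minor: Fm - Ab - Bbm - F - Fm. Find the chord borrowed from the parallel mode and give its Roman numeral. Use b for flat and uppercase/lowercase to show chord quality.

The diatonic triads in F minor (with V from harmonic minor) are Fm, Gdim, Ab, Bbm, C, Db, Eb. Of the given chords, Fm, Ab and Bbm are diatonic. F (F–A–C) is not: scale degree 1 in F minor carries Fm (i). In F major the chord on that degree is F, so here it functions as I, borrowed from the parallel major.

I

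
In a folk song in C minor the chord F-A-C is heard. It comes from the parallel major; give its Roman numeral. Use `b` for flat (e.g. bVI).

IV

The root F is the diatonic 4th degree of C minor; the borrowing shows in the chord quality. F–A–C is a major chord — the form found in C major, not the diatonic iv (Fm). Borrowed into C minor it is written IV.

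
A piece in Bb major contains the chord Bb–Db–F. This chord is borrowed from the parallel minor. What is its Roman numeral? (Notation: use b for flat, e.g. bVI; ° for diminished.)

i

Bb is scale degree 1 in Bb major. Bb–Db–F is a minor chord — the form found in Bb minor, not the diatonic I (Bb). Borrowed into Bb major it is written i.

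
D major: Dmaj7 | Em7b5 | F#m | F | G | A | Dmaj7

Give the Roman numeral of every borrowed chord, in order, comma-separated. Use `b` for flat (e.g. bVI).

iiø7, bIII

In D major the diatonic chords are D, Em, F#m, G, A, Bm, C#dim. Dmaj7, F#m, G and A all belong to that set. Em7b5 (E–G–Bb–D) is not: scale degree 2 in D major carries Em (ii). In D minor the chord on that degree is Em7b5, so here it functions as iiø7, borrowed from the parallel minor. But F (F–A–C) is foreign: the diatonic iii on degree 3 is F#m, whereas F comes from D minor. It is labeled bIII.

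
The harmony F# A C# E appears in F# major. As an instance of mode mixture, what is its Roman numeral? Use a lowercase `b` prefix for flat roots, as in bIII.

i7

The root F# is the diatonic 1st degree of F# major; the borrowing shows in the chord quality. Diatonically F# major has F# (I) on that degree; F#–A–C#–E is instead the minor-seventh chord native to F# minor, so it takes the label i7.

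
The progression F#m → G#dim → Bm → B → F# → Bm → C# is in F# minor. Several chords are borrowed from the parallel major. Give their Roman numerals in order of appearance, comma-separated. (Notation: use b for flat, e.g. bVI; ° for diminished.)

IV, I

F# minor has the diatonic set F#m, G#dim, A, Bm, C#, D, E (with V from harmonic minor). F#m, G#dim, Bm and C# are all diatonic. B (B–D#–F#) doesn't fit — on degree 4 F# minor would have Bm (iv). B is the degree-4 chord of F# major, so it is the borrowed IV. F# (F#–A#–C#) is not: scale degree 1 in F# minor carries F#m (i). In F# major the chord on that degree is F#, so here it functions as I, borrowed from the parallel major.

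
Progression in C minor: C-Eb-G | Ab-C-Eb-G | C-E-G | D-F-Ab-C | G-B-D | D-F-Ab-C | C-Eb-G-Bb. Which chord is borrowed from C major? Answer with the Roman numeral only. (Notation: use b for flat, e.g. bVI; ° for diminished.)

I

The diatonic triads in C minor (with V from harmonic minor) are Cm, Ddim, Eb, Fm, G, Ab, Bb. Of the given chords, C–Eb–G = Cm, Ab–C–Eb–G = Abmaj7, D–F–Ab–C = Dm7b5, G–B–D = G and C–Eb–G–Bb = Cm7 are diatonic. C–E–G is not: scale degree 1 in C minor carries Cm (i). In C major the chord on that degree is C, so here it functions as I, borrowed from the parallel major.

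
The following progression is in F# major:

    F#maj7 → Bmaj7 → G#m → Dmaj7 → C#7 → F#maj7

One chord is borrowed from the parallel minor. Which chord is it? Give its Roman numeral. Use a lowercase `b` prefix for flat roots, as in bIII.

bVImaj7

F# major has the diatonic set F#, G#m, A#m, B, C#, D#m, E#dim. F#maj7, Bmaj7, G#m and C#7 all belong to that set. Dmaj7 (D–F#–A–C#) is not: scale degree 6 in F# major carries D#m (vi). In F# minor the chord on that degree is Dmaj7, so here it functions as bVImaj7, borrowed from the parallel minor.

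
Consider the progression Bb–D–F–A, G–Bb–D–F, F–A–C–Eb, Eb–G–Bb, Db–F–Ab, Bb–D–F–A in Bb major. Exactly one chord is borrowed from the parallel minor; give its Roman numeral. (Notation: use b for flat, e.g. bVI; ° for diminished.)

Bb major has the diatonic set Bb, Cm, Dm, Eb, F, Gm, Adim. Of the given chords, Bb–D–F–A = Bbmaj7, G–Bb–D–F = Gm7, F–A–C–Eb = F7 and Eb–G–Bb = Eb are diatonic. Db–F–Ab is not: scale degree 3 in Bb major carries Dm (iii). In Bb minor the chord on that degree is Db, so here it functions as bIII, borrowed from the parallel minor.

bIII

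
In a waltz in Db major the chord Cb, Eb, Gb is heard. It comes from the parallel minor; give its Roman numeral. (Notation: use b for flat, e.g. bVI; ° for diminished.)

The root Cb is the lowered 7th scale degree — diatonically Db major has C there. Diatonically Db major has Cdim (vii°) on that degree; Cb–Eb–Gb is instead the major chord native to Db minor, so it takes the label bVII.

bVII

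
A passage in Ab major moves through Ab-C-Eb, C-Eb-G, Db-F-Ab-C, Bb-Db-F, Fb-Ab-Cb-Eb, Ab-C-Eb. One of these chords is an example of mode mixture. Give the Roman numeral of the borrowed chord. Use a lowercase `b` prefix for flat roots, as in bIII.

In Ab major the diatonic chords are Ab, Bbm, Cm, Db, Eb, Fm, Gdim. Ab–C–Eb = Ab, C–Eb–G = Cm, Db–F–Ab–C = Dbmaj7 and Bb–Db–F = Bbm all belong to that set. Fb–Ab–Cb–Eb doesn't fit — on degree 6 Ab major would have Fm (vi). Fbmaj7 is the degree-6 chord of Ab minor, so it is the borrowed bVImaj7.

bVImaj7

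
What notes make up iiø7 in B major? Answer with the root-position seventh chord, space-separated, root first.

The root, C#, is scale degree 2 — the same note in B major and B minor; only the chord quality changes. In B minor the chord on C# is C#–E–G–B.

C# E G B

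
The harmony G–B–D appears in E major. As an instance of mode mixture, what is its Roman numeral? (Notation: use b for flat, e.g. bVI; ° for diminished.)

bIII

G is the lowered form of scale degree 3 in E major (the diatonic degree 3 is G#). Diatonically E major has G#m (iii) on that degree; G–B–D is instead the major chord native to E minor, so it takes the label bIII.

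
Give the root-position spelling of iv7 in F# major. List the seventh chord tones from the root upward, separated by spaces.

B D F# A

iv7 is built on scale degree 4, which is B in both F# major and its parallel. Stacking thirds in F# minor on B gives B–D–F#–A.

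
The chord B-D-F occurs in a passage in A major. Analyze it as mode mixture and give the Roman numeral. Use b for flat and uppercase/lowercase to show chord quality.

ii°

The root B is the diatonic 2nd degree of A major; the borrowing shows in the chord quality. Diatonically A major has Bm (ii) on that degree; B–D–F is instead the diminished chord native to A minor, so it takes the label ii°.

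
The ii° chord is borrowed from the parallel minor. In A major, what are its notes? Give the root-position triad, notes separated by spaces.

B D F

ii° is built on scale degree 2, which is B in both A major and its parallel. Stacking thirds in A minor on B gives B–D–F.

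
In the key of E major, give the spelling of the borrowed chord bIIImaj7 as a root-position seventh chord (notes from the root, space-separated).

G B D F#

The root of bIIImaj7 is the lowered 3rd degree: G# becomes G. Stacking thirds in E minor on G gives G–B–D–F#.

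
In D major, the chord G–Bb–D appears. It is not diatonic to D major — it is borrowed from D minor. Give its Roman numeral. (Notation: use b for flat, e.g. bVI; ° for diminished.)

The root G is the diatonic 4th degree of D major; the borrowing shows in the chord quality. G–Bb–D is a minor chord — the form found in D minor, not the diatonic IV (G). Borrowed into D major it is written iv.

iv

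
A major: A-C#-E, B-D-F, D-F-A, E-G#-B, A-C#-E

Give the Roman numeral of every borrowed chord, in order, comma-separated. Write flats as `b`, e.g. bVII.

ii°, iv

A major has the diatonic set A, Bm, C#m, D, E, F#m, G#dim. Of the given chords, A–C#–E = A and E–G#–B = E are diatonic. But B–D–F is foreign: the diatonic ii on degree 2 is Bm, whereas Bdim comes from A minor. It is labeled ii°. D–F–A doesn't fit — on degree 4 A major would have D (IV). Dm is the degree-4 chord of A minor, so it is the borrowed iv.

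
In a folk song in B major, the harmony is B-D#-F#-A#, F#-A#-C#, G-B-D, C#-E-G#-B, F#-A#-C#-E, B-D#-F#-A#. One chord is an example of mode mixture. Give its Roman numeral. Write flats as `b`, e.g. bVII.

bVI

The diatonic triads in B major are B, C#m, D#m, E, F#, G#m, A#dim. B–D#–F#–A# = Bmaj7, F#–A#–C# = F#, C#–E–G#–B = C#m7 and F#–A#–C#–E = F#7 are all diatonic. G–B–D doesn't fit — on degree 6 B major would have G#m (vi). G is the degree-6 chord of B minor, so it is the borrowed bVI.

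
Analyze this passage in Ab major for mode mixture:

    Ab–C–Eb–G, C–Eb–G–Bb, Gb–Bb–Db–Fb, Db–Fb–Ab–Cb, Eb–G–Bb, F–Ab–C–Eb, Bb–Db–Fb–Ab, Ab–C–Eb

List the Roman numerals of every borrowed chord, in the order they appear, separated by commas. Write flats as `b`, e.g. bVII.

Ab major has the diatonic set Ab, Bbm, Cm, Db, Eb, Fm, Gdim. Ab–C–Eb–G = Abmaj7, C–Eb–G–Bb = Cm7, Eb–G–Bb = Eb, F–Ab–C–Eb = Fm7 and Ab–C–Eb = Ab are all diatonic. Gb–Bb–Db–Fb is not: scale degree 7 in Ab major carries Gdim (vii°). In Ab minor the chord on that degree is Gb7, so here it functions as bVII7, borrowed from the parallel minor. Db–Fb–Ab–Cb doesn't fit — on degree 4 Ab major would have Db (IV). Dbm7 is the degree-4 chord of Ab minor, so it is the borrowed iv7. Bb–Db–Fb–Ab is not: scale degree 2 in Ab major carries Bbm (ii). In Ab minor the chord on that degree is Bbm7b5, so here it functions as iiø7, borrowed from the parallel minor.

bVII7, iv7, iiø7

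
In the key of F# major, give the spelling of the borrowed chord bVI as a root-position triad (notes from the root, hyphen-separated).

Scale degree 6 in F# major is D#. bVI uses the lowered form, D, taken from F# minor. Stacking thirds in F# minor on D gives D–F#–A.

D-F#-A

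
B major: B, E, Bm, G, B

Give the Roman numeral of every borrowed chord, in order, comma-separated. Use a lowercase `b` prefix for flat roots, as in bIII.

In B major the diatonic chords are B, C#m, D#m, E, F#, G#m, A#dim. B and E are both diatonic. Bm (B–D–F#) doesn't fit — on degree 1 B major would have B (I). Bm is the degree-1 chord of B minor, so it is the borrowed i. G (G–B–D) is not: scale degree 6 in B major carries G#m (vi). In B minor the chord on that degree is G, so here it functions as bVI, borrowed from the parallel minor.

i, bVI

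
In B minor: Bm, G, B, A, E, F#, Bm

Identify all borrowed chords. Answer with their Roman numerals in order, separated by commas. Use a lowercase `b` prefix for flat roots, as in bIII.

B minor has the diatonic set Bm, C#dim, D, Em, F#, G, A (with V from harmonic minor). Of the given chords, Bm, G, A and F# are diatonic. B (B–D#–F#) is not: scale degree 1 in B minor carries Bm (i). In B major the chord on that degree is B, so here it functions as I, borrowed from the parallel major. E (E–G#–B) doesn't fit — on degree 4 B minor would have Em (iv). E is the degree-4 chord of B major, so it is the borrowed IV.

I, IV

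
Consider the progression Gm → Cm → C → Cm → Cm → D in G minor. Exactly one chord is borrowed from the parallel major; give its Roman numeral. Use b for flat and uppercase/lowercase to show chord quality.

G minor has the diatonic set Gm, Adim, Bb, Cm, D, Eb, F (with V from harmonic minor). Gm, Cm and D all belong to that set. C (C–E–G) doesn't fit — on degree 4 G minor would have Cm (iv). C is the degree-4 chord of G major, so it is the borrowed IV.

IV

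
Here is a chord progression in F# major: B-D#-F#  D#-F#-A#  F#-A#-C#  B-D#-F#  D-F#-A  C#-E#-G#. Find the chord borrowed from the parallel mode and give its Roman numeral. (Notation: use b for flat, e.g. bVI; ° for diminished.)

F# major has the diatonic set F#, G#m, A#m, B, C#, D#m, E#dim. Of the given chords, B–D#–F# = B, D#–F#–A# = D#m, F#–A#–C# = F# and C#–E#–G# = C# are diatonic. But D–F#–A is foreign: the diatonic vi on degree 6 is D#m, whereas D comes from F# minor. It is labeled bVI.

bVI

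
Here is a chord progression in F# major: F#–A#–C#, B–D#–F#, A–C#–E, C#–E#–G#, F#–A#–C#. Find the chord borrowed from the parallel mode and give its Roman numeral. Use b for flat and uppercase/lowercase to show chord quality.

The diatonic triads in F# major are F#, G#m, A#m, B, C#, D#m, E#dim. F#–A#–C# = F#, B–D#–F# = B and C#–E#–G# = C# all belong to that set. A–C#–E is not: scale degree 3 in F# major carries A#m (iii). In F# minor the chord on that degree is A, so here it functions as bIII, borrowed from the parallel minor.

bIII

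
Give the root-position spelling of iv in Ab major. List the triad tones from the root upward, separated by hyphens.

Db-Fb-Ab

iv is built on scale degree 4, which is Db in both Ab major and its parallel. In Ab minor the chord on Db is Db–Fb–Ab.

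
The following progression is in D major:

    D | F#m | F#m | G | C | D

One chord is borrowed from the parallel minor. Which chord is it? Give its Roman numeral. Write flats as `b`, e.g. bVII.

bVII

In D major the diatonic chords are D, Em, F#m, G, A, Bm, C#dim. Of the given chords, D, F#m and G are diatonic. C (C–E–G) is not: scale degree 7 in D major carries C#dim (vii°). In D minor the chord on that degree is C, so here it functions as bVII, borrowed from the parallel minor.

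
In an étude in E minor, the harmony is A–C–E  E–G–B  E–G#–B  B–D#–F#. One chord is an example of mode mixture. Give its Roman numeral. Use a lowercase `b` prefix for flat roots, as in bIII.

The diatonic triads in E minor (with V from harmonic minor) are Em, F#dim, G, Am, B, C, D. A–C–E = Am, E–G–B = Em and B–D#–F# = B are all diatonic. E–G#–B is not: scale degree 1 in E minor carries Em (i). In E major the chord on that degree is E, so here it functions as I, borrowed from the parallel major.

I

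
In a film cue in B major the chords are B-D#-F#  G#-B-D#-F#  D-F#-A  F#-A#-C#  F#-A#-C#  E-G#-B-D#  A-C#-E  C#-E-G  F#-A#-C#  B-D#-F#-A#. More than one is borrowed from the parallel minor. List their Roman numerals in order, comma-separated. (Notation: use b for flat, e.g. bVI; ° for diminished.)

In B major the diatonic chords are B, C#m, D#m, E, F#, G#m, A#dim. B–D#–F# = B, G#–B–D#–F# = G#m7, F#–A#–C# = F#, E–G#–B–D# = Emaj7 and B–D#–F#–A# = Bmaj7 are all diatonic. But D–F#–A is foreign: the diatonic iii on degree 3 is D#m, whereas D comes from B minor. It is labeled bIII. A–C#–E doesn't fit — on degree 7 B major would have A#dim (vii°). A is the degree-7 chord of B minor, so it is the borrowed bVII. But C#–E–G is foreign: the diatonic ii on degree 2 is C#m, whereas C#dim comes from B minor. It is labeled ii°.

bIII, bVII, ii°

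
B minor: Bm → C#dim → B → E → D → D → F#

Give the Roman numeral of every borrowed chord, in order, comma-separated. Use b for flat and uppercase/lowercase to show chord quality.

I, IV

B minor has the diatonic set Bm, C#dim, D, Em, F#, G, A (with V from harmonic minor). Bm, C#dim, D and F# are all diatonic. B (B–D#–F#) is not: scale degree 1 in B minor carries Bm (i). In B major the chord on that degree is B, so here it functions as I, borrowed from the parallel major. But E (E–G#–B) is foreign: the diatonic iv on degree 4 is Em, whereas E comes from B major. It is labeled IV.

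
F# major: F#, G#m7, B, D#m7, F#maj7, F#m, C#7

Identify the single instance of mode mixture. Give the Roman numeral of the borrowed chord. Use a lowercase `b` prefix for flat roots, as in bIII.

F# major has the diatonic set F#, G#m, A#m, B, C#, D#m, E#dim. Of the given chords, F#, G#m7, B, D#m7, F#maj7 and C#7 are diatonic. F#m (F#–A–C#) is not: scale degree 1 in F# major carries F# (I). In F# minor the chord on that degree is F#m, so here it functions as i, borrowed from the parallel minor.

i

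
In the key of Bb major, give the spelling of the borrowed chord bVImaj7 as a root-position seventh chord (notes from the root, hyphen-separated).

Gb-Bb-Db-F

bVImaj7 is built on the lowered scale degree 6. In Bb major degree 6 is G; lowered it becomes Gb. Building the major-seventh chord from the parallel minor on Gb: Gb–Bb–Db–F.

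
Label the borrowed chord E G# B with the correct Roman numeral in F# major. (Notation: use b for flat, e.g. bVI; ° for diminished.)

bVII

E is the lowered form of scale degree 7 in F# major (the diatonic degree 7 is E#). E–G#–B is a major chord — the form found in F# minor, not the diatonic vii° (E#dim). Borrowed into F# major it is written bVII.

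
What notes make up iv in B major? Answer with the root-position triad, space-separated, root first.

E G B

The root, E, is scale degree 4 — the same note in B major and B minor; only the chord quality changes. Building the minor chord from the parallel minor on E: E–G–B.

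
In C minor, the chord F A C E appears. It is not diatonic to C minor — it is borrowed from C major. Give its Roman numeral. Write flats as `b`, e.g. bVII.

F is scale degree 4 in C minor. F–A–C–E is a major-seventh chord — the form found in C major, not the diatonic iv (Fm). Borrowed into C minor it is written IVmaj7.

IVmaj7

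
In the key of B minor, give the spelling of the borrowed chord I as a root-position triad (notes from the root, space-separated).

B D# F#

The root, B, is scale degree 1 — the same note in B minor and B major; only the chord quality changes. Stacking thirds in B major on B gives B–D#–F#.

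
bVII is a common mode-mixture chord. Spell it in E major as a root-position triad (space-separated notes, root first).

D F# A

Scale degree 7 in E major is D#. bVII uses the lowered form, D, taken from E minor. Stacking thirds in E minor on D gives D–F#–A.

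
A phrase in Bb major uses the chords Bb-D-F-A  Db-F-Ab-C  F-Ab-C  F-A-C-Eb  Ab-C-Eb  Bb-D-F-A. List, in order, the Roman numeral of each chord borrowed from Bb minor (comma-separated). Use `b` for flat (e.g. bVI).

bIIImaj7, v, bVII

The diatonic triads in Bb major are Bb, Cm, Dm, Eb, F, Gm, Adim. Bb–D–F–A = Bbmaj7 and F–A–C–Eb = F7 both belong to that set. Db–F–Ab–C doesn't fit — on degree 3 Bb major would have Dm (iii). Dbmaj7 is the degree-3 chord of Bb minor, so it is the borrowed bIIImaj7. F–Ab–C doesn't fit — on degree 5 Bb major would have F (V). Fm is the degree-5 chord of Bb minor, so it is the borrowed v. Ab–C–Eb doesn't fit — on degree 7 Bb major would have Adim (vii°). Ab is the degree-7 chord of Bb minor, so it is the borrowed bVII.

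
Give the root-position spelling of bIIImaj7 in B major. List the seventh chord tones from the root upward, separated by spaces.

D F# A C#

bIIImaj7 is built on the lowered scale degree 3. In B major degree 3 is D#; lowered it becomes D. In B minor the chord on D is D–F#–A–C#.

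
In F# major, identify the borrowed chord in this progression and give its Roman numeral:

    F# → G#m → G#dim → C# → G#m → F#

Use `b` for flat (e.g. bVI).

In F# major the diatonic chords are F#, G#m, A#m, B, C#, D#m, E#dim. F#, G#m and C# are all diatonic. But G#dim (G#–B–D) is foreign: the diatonic ii on degree 2 is G#m, whereas G#dim comes from F# minor. It is labeled ii°.

ii°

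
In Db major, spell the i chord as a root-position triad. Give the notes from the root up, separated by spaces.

Db Fb Ab

i is built on scale degree 1, which is Db in both Db major and its parallel. Stacking thirds in Db minor on Db gives Db–Fb–Ab.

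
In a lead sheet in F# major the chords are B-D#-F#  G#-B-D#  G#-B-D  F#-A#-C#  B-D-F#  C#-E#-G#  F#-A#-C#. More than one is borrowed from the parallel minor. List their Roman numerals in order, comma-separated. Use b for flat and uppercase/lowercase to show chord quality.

ii°, iv

F# major has the diatonic set F#, G#m, A#m, B, C#, D#m, E#dim. Of the given chords, B–D#–F# = B, G#–B–D# = G#m, F#–A#–C# = F# and C#–E#–G# = C# are diatonic. G#–B–D is not: scale degree 2 in F# major carries G#m (ii). In F# minor the chord on that degree is G#dim, so here it functions as ii°, borrowed from the parallel minor. B–D–F# is not: scale degree 4 in F# major carries B (IV). In F# minor the chord on that degree is Bm, so here it functions as iv, borrowed from the parallel minor.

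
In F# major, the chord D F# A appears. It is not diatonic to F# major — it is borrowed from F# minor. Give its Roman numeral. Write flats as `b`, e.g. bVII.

bVI

In F# major scale degree 6 is D#; D is its lowered form, from F# minor. D–F#–A is a major chord — the form found in F# minor, not the diatonic vi (D#m). Borrowed into F# major it is written bVI.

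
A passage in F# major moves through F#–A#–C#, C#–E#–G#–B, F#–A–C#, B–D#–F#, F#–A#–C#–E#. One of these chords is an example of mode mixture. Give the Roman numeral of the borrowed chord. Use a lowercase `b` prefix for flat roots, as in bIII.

In F# major the diatonic chords are F#, G#m, A#m, B, C#, D#m, E#dim. F#–A#–C# = F#, C#–E#–G#–B = C#7, B–D#–F# = B and F#–A#–C#–E# = F#maj7 all belong to that set. F#–A–C# doesn't fit — on degree 1 F# major would have F# (I). F#m is the degree-1 chord of F# minor, so it is the borrowed i.

i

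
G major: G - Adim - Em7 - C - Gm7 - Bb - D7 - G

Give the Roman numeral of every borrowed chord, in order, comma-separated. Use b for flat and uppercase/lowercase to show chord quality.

ii°, i7, bIII

In G major the diatonic chords are G, Am, Bm, C, D, Em, F#dim. G, Em7, C and D7 all belong to that set. But Adim (A–C–Eb) is foreign: the diatonic ii on degree 2 is Am, whereas Adim comes from G minor. It is labeled ii°. But Gm7 (G–Bb–D–F) is foreign: the diatonic I on degree 1 is G, whereas Gm7 comes from G minor. It is labeled i7. But Bb (Bb–D–F) is foreign: the diatonic iii on degree 3 is Bm, whereas Bb comes from G minor. It is labeled bIII.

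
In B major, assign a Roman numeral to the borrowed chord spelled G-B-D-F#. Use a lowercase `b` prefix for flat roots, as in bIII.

bVImaj7

G is the lowered form of scale degree 6 in B major (the diatonic degree 6 is G#). The diatonic chord on degree 6 would be G#m (vi), but G–B–D–F# is the major-seventh chord from B minor. As a borrowed chord it is labeled bVImaj7.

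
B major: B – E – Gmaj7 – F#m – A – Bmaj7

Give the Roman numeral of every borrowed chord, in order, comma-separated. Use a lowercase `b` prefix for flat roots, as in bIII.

B major has the diatonic set B, C#m, D#m, E, F#, G#m, A#dim. Of the given chords, B, E and Bmaj7 are diatonic. Gmaj7 (G–B–D–F#) doesn't fit — on degree 6 B major would have G#m (vi). Gmaj7 is the degree-6 chord of B minor, so it is the borrowed bVImaj7. F#m (F#–A–C#) is not: scale degree 5 in B major carries F# (V). In B minor the chord on that degree is F#m, so here it functions as v, borrowed from the parallel minor. A (A–C#–E) is not: scale degree 7 in B major carries A#dim (vii°). In B minor the chord on that degree is A, so here it functions as bVII, borrowed from the parallel minor.

bVImaj7, v, bVII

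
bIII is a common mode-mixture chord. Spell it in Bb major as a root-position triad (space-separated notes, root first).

Scale degree 3 in Bb major is D. bIII uses the lowered form, Db, taken from Bb minor. Building the major chord from the parallel minor on Db: Db–F–Ab.

Db F Ab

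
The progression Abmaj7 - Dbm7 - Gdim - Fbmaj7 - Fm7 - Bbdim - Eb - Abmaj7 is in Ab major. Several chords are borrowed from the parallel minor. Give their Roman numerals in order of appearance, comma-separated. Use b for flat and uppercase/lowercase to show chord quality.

The diatonic triads in Ab major are Ab, Bbm, Cm, Db, Eb, Fm, Gdim. Of the given chords, Abmaj7, Gdim, Fm7 and Eb are diatonic. But Dbm7 (Db–Fb–Ab–Cb) is foreign: the diatonic IV on degree 4 is Db, whereas Dbm7 comes from Ab minor. It is labeled iv7. But Fbmaj7 (Fb–Ab–Cb–Eb) is foreign: the diatonic vi on degree 6 is Fm, whereas Fbmaj7 comes from Ab minor. It is labeled bVImaj7. Bbdim (Bb–Db–Fb) doesn't fit — on degree 2 Ab major would have Bbm (ii). Bbdim is the degree-2 chord of Ab minor, so it is the borrowed ii°.

iv7, bVImaj7, ii°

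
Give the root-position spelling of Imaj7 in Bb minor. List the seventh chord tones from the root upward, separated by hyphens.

Bb-D-F-A

The root, Bb, is scale degree 1 — the same note in Bb minor and Bb major; only the chord quality changes. In Bb major the chord on Bb is Bb–D–F–A.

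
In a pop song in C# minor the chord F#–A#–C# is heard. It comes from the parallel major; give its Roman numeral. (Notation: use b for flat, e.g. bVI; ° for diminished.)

F# is scale degree 4 in C# minor. F#–A#–C# is a major chord — the form found in C# major, not the diatonic iv (F#m). Borrowed into C# minor it is written IV.

IV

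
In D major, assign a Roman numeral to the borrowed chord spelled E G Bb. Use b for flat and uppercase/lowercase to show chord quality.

ii°

E is scale degree 2 in D major. The diatonic chord on degree 2 would be Em (ii), but E–G–Bb is the diminished chord from D minor. As a borrowed chord it is labeled ii°.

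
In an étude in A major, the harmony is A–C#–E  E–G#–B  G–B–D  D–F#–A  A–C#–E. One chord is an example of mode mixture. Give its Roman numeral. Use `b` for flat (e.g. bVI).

In A major the diatonic chords are A, Bm, C#m, D, E, F#m, G#dim. A–C#–E = A, E–G#–B = E and D–F#–A = D are all diatonic. G–B–D doesn't fit — on degree 7 A major would have G#dim (vii°). G is the degree-7 chord of A minor, so it is the borrowed bVII.

bVII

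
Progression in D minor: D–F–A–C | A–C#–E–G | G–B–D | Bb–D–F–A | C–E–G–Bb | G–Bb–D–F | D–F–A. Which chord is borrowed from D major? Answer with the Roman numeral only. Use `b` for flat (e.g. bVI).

In D minor (with V from harmonic minor) the diatonic chords are Dm, Edim, F, Gm, A, Bb, C. D–F–A–C = Dm7, A–C#–E–G = A7, Bb–D–F–A = Bbmaj7, C–E–G–Bb = C7, G–Bb–D–F = Gm7 and D–F–A = Dm are all diatonic. G–B–D doesn't fit — on degree 4 D minor would have Gm (iv). G is the degree-4 chord of D major, so it is the borrowed IV.

IV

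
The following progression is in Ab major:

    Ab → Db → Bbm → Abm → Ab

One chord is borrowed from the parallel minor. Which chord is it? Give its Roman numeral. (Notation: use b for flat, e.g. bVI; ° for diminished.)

In Ab major the diatonic chords are Ab, Bbm, Cm, Db, Eb, Fm, Gdim. Of the given chords, Ab, Db and Bbm are diatonic. But Abm (Ab–Cb–Eb) is foreign: the diatonic I on degree 1 is Ab, whereas Abm comes from Ab minor. It is labeled i.

i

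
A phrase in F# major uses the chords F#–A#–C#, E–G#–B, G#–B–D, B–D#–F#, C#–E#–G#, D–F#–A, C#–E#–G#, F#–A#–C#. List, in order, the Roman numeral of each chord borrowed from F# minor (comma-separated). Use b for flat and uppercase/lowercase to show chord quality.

bVII, ii°, bVI

The diatonic triads in F# major are F#, G#m, A#m, B, C#, D#m, E#dim. Of the given chords, F#–A#–C# = F#, B–D#–F# = B and C#–E#–G# = C# are diatonic. E–G#–B is not: scale degree 7 in F# major carries E#dim (vii°). In F# minor the chord on that degree is E, so here it functions as bVII, borrowed from the parallel minor. But G#–B–D is foreign: the diatonic ii on degree 2 is G#m, whereas G#dim comes from F# minor. It is labeled ii°. D–F#–A doesn't fit — on degree 6 F# major would have D#m (vi). D is the degree-6 chord of F# minor, so it is the borrowed bVI.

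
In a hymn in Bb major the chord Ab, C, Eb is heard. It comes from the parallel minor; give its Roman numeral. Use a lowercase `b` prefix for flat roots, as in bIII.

In Bb major scale degree 7 is A; Ab is its lowered form, from Bb minor. Diatonically Bb major has Adim (vii°) on that degree; Ab–C–Eb is instead the major chord native to Bb minor, so it takes the label bVII.

bVII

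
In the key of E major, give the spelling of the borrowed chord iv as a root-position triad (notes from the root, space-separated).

The root, A, is scale degree 4 — the same note in E major and E minor; only the chord quality changes. In E minor the chord on A is A–C–E.

A C E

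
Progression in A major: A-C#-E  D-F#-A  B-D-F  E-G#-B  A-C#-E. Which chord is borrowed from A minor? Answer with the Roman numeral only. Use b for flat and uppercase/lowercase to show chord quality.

ii°

In A major the diatonic chords are A, Bm, C#m, D, E, F#m, G#dim. A–C#–E = A, D–F#–A = D and E–G#–B = E all belong to that set. But B–D–F is foreign: the diatonic ii on degree 2 is Bm, whereas Bdim comes from A minor. It is labeled ii°.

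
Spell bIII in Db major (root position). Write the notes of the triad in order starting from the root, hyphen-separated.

bIII is built on the lowered scale degree 3. In Db major degree 3 is F; lowered it becomes Fb. Stacking thirds in Db minor on Fb gives Fb–Ab–Cb.

Fb-Ab-Cb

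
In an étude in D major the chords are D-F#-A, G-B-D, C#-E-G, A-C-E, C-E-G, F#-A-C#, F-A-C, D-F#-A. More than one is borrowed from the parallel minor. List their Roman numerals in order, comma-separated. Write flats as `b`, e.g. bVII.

D major has the diatonic set D, Em, F#m, G, A, Bm, C#dim. D–F#–A = D, G–B–D = G, C#–E–G = C#dim and F#–A–C# = F#m all belong to that set. A–C–E is not: scale degree 5 in D major carries A (V). In D minor the chord on that degree is Am, so here it functions as v, borrowed from the parallel minor. C–E–G is not: scale degree 7 in D major carries C#dim (vii°). In D minor the chord on that degree is C, so here it functions as bVII, borrowed from the parallel minor. F–A–C doesn't fit — on degree 3 D major would have F#m (iii). F is the degree-3 chord of D minor, so it is the borrowed bIII.

v, bVII, bIII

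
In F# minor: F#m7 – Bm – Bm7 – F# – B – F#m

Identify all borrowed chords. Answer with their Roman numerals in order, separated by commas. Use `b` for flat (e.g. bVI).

I, IV

The diatonic triads in F# minor (with V from harmonic minor) are F#m, G#dim, A, Bm, C#, D, E. F#m7, Bm, Bm7 and F#m are all diatonic. But F# (F#–A#–C#) is foreign: the diatonic i on degree 1 is F#m, whereas F# comes from F# major. It is labeled I. B (B–D#–F#) doesn't fit — on degree 4 F# minor would have Bm (iv). B is the degree-4 chord of F# major, so it is the borrowed IV.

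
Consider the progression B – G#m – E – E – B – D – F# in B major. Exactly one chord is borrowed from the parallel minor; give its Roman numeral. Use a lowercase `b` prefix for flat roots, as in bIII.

In B major the diatonic chords are B, C#m, D#m, E, F#, G#m, A#dim. Of the given chords, B, G#m, E and F# are diatonic. D (D–F#–A) doesn't fit — on degree 3 B major would have D#m (iii). D is the degree-3 chord of B minor, so it is the borrowed bIII.

bIII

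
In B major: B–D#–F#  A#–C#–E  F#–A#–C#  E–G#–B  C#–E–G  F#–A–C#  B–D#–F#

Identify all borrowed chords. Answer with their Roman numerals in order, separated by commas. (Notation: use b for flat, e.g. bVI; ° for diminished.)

ii°, v

The diatonic triads in B major are B, C#m, D#m, E, F#, G#m, A#dim. B–D#–F# = B, A#–C#–E = A#dim, F#–A#–C# = F# and E–G#–B = E are all diatonic. C#–E–G is not: scale degree 2 in B major carries C#m (ii). In B minor the chord on that degree is C#dim, so here it functions as ii°, borrowed from the parallel minor. But F#–A–C# is foreign: the diatonic V on degree 5 is F#, whereas F#m comes from B minor. It is labeled v.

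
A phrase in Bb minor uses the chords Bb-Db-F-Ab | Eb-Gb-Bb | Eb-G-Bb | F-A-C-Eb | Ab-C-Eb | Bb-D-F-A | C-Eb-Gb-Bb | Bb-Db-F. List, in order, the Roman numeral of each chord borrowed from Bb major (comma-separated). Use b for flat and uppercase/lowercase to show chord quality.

The diatonic triads in Bb minor (with V from harmonic minor) are Bbm, Cdim, Db, Ebm, F, Gb, Ab. Of the given chords, Bb–Db–F–Ab = Bbm7, Eb–Gb–Bb = Ebm, F–A–C–Eb = F7, Ab–C–Eb = Ab, C–Eb–Gb–Bb = Cm7b5 and Bb–Db–F = Bbm are diatonic. Eb–G–Bb is not: scale degree 4 in Bb minor carries Ebm (iv). In Bb major the chord on that degree is Eb, so here it functions as IV, borrowed from the parallel major. Bb–D–F–A is not: scale degree 1 in Bb minor carries Bbm (i). In Bb major the chord on that degree is Bbmaj7, so here it functions as Imaj7, borrowed from the parallel major.

IV, Imaj7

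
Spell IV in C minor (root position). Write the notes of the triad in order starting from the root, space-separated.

The root, F, is scale degree 4 — the same note in C minor and C major; only the chord quality changes. Stacking thirds in C major on F gives F–A–C.

F A C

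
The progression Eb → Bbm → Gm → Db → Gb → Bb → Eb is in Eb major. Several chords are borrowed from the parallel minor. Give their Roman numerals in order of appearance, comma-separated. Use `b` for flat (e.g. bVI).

v, bVII, bIII

The diatonic triads in Eb major are Eb, Fm, Gm, Ab, Bb, Cm, Ddim. Of the given chords, Eb, Gm and Bb are diatonic. Bbm (Bb–Db–F) doesn't fit — on degree 5 Eb major would have Bb (V). Bbm is the degree-5 chord of Eb minor, so it is the borrowed v. But Db (Db–F–Ab) is foreign: the diatonic vii° on degree 7 is Ddim, whereas Db comes from Eb minor. It is labeled bVII. Gb (Gb–Bb–Db) is not: scale degree 3 in Eb major carries Gm (iii). In Eb minor the chord on that degree is Gb, so here it functions as bIII, borrowed from the parallel minor.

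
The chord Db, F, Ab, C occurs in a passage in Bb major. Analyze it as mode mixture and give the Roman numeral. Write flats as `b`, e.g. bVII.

bIIImaj7

The root Db is the lowered 3rd scale degree — diatonically Bb major has D there. The diatonic chord on degree 3 would be Dm (iii), but Db–F–Ab–C is the major-seventh chord from Bb minor. As a borrowed chord it is labeled bIIImaj7.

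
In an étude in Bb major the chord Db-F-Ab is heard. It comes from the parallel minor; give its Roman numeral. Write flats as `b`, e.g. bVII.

In Bb major scale degree 3 is D; Db is its lowered form, from Bb minor. Db–F–Ab is a major chord — the form found in Bb minor, not the diatonic iii (Dm). Borrowed into Bb major it is written bIII.

bIII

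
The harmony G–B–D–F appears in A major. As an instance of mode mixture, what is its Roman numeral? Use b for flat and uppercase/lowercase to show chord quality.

G is the lowered form of scale degree 7 in A major (the diatonic degree 7 is G#). Diatonically A major has G#dim (vii°) on that degree; G–B–D–F is instead the dominant-seventh chord native to A minor, so it takes the label bVII7.

bVII7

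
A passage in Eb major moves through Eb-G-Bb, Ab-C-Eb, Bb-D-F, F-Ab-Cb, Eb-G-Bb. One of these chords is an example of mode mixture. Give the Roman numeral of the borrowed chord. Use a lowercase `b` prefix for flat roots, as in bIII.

ii°

Eb major has the diatonic set Eb, Fm, Gm, Ab, Bb, Cm, Ddim. Of the given chords, Eb–G–Bb = Eb, Ab–C–Eb = Ab and Bb–D–F = Bb are diatonic. F–Ab–Cb doesn't fit — on degree 2 Eb major would have Fm (ii). Fdim is the degree-2 chord of Eb minor, so it is the borrowed ii°.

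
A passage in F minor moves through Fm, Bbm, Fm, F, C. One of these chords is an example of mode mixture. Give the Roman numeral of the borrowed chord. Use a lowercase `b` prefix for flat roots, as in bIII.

The diatonic triads in F minor (with V from harmonic minor) are Fm, Gdim, Ab, Bbm, C, Db, Eb. Fm, Bbm and C are all diatonic. F (F–A–C) doesn't fit — on degree 1 F minor would have Fm (i). F is the degree-1 chord of F major, so it is the borrowed I.

I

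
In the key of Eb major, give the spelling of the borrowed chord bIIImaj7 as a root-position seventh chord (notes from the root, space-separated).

Scale degree 3 in Eb major is G. bIIImaj7 uses the lowered form, Gb, taken from Eb minor. Stacking thirds in Eb minor on Gb gives Gb–Bb–Db–F.

Gb Bb Db F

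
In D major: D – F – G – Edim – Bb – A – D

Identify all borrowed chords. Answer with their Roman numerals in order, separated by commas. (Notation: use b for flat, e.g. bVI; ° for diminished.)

D major has the diatonic set D, Em, F#m, G, A, Bm, C#dim. D, G and A are all diatonic. F (F–A–C) doesn't fit — on degree 3 D major would have F#m (iii). F is the degree-3 chord of D minor, so it is the borrowed bIII. Edim (E–G–Bb) is not: scale degree 2 in D major carries Em (ii). In D minor the chord on that degree is Edim, so here it functions as ii°, borrowed from the parallel minor. Bb (Bb–D–F) is not: scale degree 6 in D major carries Bm (vi). In D minor the chord on that degree is Bb, so here it functions as bVI, borrowed from the parallel minor.

bIII, ii°, bVI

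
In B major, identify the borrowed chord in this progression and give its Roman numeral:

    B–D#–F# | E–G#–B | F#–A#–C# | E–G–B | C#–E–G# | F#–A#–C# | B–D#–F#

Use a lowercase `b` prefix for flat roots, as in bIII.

iv

The diatonic triads in B major are B, C#m, D#m, E, F#, G#m, A#dim. B–D#–F# = B, E–G#–B = E, F#–A#–C# = F# and C#–E–G# = C#m all belong to that set. E–G–B doesn't fit — on degree 4 B major would have E (IV). Em is the degree-4 chord of B minor, so it is the borrowed iv.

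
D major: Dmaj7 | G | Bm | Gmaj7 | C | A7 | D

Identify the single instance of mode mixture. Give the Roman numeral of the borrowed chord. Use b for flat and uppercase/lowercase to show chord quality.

bVII

The diatonic triads in D major are D, Em, F#m, G, A, Bm, C#dim. Dmaj7, G, Bm, Gmaj7, A7 and D all belong to that set. C (C–E–G) doesn't fit — on degree 7 D major would have C#dim (vii°). C is the degree-7 chord of D minor, so it is the borrowed bVII.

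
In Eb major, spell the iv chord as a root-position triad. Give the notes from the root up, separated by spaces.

iv is built on scale degree 4, which is Ab in both Eb major and its parallel. Stacking thirds in Eb minor on Ab gives Ab–Cb–Eb.

Ab Cb Eb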